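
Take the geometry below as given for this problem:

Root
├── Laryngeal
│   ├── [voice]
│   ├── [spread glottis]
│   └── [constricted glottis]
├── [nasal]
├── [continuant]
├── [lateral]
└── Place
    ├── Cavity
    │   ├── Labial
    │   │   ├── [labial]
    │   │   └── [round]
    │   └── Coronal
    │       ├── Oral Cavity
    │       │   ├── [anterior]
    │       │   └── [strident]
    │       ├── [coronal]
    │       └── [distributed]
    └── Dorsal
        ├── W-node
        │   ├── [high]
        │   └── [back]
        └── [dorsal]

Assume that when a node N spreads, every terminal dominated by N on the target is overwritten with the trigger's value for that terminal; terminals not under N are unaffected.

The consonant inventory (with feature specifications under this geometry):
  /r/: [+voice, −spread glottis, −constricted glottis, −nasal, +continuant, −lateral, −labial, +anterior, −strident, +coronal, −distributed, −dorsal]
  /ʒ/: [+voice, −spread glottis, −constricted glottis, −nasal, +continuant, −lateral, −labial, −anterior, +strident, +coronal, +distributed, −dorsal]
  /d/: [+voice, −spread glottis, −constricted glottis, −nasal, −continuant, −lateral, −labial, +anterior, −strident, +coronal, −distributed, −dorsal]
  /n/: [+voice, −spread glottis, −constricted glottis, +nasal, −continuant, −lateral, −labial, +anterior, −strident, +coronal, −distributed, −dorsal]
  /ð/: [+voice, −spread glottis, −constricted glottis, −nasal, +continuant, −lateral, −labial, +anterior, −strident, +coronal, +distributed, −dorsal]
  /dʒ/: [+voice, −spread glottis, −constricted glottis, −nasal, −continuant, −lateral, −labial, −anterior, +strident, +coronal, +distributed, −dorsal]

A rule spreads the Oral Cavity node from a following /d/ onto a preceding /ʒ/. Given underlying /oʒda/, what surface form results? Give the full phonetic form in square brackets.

[oðda]

Oral Cavity immediately or transitively dominates [anterior], [strident].
Spreading Oral Cavity from /d/ onto /ʒ/ replaces those values with /d/'s: [+anterior], [−strident]. Features outside Oral Cavity ([voice], [spread glottis], [constricted glottis], …) stay as in /ʒ/.
Among the inventory, only /ð/ has exactly this specification, giving the surface form [oðda].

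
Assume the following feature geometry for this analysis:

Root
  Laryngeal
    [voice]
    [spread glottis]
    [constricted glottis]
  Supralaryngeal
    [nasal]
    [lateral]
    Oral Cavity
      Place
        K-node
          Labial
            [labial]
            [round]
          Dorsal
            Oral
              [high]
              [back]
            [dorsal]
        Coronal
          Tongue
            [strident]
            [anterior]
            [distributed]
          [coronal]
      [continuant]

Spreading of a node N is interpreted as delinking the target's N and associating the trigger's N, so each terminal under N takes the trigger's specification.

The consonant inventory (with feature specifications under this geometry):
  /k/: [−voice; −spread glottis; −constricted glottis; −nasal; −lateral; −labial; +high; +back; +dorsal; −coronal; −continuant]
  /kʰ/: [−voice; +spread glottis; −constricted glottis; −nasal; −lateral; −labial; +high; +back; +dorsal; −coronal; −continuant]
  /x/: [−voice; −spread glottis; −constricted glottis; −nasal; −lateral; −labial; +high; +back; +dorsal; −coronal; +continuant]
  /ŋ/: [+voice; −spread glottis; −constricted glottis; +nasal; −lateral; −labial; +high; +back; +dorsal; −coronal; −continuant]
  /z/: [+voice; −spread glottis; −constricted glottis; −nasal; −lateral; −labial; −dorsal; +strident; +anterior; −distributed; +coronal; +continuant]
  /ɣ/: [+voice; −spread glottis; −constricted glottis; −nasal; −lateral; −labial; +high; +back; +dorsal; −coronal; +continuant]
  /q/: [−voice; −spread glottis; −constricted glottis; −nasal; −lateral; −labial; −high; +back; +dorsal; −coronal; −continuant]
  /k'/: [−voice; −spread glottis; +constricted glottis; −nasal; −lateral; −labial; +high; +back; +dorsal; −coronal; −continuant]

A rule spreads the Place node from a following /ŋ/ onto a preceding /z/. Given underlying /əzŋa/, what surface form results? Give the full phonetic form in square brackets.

The Place node dominates the terminals [labial], [round], [high], [back], [dorsal], [strident], [anterior], [distributed], [coronal].
The target acquires /ŋ/'s values for everything under Place — [−labial], [+high], [+back], [+dorsal], [−coronal] — while keeping its own [voice], [spread glottis], [constricted glottis], ….
This feature bundle is that of [ɣ], so /əzŋa/ surfaces as [əɣŋa].

[əɣŋa]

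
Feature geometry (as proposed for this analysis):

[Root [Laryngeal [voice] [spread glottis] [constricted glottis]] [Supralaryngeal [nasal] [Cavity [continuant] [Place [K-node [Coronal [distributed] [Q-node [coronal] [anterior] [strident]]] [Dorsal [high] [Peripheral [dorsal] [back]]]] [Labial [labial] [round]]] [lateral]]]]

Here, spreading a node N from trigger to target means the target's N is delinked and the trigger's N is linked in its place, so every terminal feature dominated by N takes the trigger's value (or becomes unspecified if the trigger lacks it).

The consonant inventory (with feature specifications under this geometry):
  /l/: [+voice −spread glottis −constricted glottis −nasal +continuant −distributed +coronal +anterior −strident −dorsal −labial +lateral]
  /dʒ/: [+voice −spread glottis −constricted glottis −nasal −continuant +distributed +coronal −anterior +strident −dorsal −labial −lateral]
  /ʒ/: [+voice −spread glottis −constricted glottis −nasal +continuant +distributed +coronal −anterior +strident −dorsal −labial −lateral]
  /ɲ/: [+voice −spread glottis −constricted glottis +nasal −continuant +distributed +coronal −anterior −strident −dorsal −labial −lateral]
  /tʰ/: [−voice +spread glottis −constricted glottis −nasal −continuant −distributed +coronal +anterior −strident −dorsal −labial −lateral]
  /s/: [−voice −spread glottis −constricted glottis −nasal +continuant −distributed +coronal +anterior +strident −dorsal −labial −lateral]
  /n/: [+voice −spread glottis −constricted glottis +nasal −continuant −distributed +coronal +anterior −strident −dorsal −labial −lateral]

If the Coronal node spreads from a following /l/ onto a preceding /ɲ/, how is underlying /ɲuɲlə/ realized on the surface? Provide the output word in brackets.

[ɲunlə]

The Coronal node dominates the terminals [distributed], [coronal], [anterior], [strident].
Spreading Coronal from /l/ onto /ɲ/ replaces those values with /l/'s: [−distributed], [+coronal], [+anterior], [−strident]. Features outside Coronal ([voice], [spread glottis], [constricted glottis], …) stay as in /ɲ/.
Among the inventory, only /n/ has exactly this specification, giving the surface form [ɲunlə].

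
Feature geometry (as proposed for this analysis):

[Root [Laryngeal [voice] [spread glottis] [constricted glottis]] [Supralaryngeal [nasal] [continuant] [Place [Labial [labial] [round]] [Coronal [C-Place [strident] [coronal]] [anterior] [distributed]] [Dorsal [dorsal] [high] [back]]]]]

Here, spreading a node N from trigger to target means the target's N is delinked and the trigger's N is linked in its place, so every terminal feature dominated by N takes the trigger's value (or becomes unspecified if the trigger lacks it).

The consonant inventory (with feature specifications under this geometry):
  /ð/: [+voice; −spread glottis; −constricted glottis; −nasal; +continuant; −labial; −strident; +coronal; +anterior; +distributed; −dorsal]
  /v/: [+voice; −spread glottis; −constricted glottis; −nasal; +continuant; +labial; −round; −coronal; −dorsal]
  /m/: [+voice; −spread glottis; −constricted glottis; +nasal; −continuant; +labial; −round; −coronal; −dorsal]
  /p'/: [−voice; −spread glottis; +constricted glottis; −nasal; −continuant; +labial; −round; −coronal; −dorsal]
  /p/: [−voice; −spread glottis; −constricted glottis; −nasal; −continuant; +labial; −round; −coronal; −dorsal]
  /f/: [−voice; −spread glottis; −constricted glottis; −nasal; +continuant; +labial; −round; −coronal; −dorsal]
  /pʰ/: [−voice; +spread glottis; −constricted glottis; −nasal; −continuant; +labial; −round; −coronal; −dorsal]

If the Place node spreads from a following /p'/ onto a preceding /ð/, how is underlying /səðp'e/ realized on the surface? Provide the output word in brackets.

[səvp'e]

Place immediately or transitively dominates [labial], [round], [strident], [coronal], [anterior], [distributed], [dorsal], [high], [back].
The target acquires /p'/'s values for everything under Place — [+labial], [−round], [−coronal], [−dorsal] — while keeping its own [voice], [spread glottis], [constricted glottis], ….
Among the inventory, only /v/ has exactly this specification, giving the surface form [səvp'e].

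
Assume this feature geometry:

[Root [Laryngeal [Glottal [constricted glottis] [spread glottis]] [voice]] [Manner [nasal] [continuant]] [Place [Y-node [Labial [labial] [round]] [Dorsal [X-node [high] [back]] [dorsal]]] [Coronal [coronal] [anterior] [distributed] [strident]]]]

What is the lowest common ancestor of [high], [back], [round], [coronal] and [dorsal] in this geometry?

[high]: Root → Place → Y-node → Dorsal → X-node → [high].
[back]: Root → Place → Y-node → Dorsal → X-node → [back].
[round]: Root → Place → Y-node → Labial → [round].
[coronal]: Root → Place → Coronal → [coronal].
[dorsal]: Root → Place → Y-node → Dorsal → [dorsal].
The listed terminals split across distinct daughters of Place, so Place itself is the smallest node containing them all.

Place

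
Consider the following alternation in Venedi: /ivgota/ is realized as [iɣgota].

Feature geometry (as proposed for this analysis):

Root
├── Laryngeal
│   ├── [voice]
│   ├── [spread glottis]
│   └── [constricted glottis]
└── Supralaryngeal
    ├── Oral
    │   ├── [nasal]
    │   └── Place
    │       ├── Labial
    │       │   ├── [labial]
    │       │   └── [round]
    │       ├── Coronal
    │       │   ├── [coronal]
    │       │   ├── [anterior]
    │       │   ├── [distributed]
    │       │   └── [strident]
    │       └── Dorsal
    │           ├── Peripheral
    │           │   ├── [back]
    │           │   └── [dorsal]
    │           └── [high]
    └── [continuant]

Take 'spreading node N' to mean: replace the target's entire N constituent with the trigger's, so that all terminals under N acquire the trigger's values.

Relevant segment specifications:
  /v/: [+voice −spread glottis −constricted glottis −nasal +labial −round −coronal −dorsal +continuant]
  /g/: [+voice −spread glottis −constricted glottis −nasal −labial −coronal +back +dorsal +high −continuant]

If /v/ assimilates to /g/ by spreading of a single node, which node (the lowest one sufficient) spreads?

Feature comparison: [labial], [round], [dorsal], [high], [back] differ between /v/ and [ɣ]; the remaining terminals match.
Tracing each changed feature up the tree, the paths first meet at Place; any lower node misses at least one of them.
Spreading Place from /g/ overwrites each of those terminals with /g/'s values, yielding exactly [ɣ].
[continuant] stays as in /v/ although /g/ differs there, so no node dominating it spread; among the remaining candidates Place is the lowest that derives the output.

Place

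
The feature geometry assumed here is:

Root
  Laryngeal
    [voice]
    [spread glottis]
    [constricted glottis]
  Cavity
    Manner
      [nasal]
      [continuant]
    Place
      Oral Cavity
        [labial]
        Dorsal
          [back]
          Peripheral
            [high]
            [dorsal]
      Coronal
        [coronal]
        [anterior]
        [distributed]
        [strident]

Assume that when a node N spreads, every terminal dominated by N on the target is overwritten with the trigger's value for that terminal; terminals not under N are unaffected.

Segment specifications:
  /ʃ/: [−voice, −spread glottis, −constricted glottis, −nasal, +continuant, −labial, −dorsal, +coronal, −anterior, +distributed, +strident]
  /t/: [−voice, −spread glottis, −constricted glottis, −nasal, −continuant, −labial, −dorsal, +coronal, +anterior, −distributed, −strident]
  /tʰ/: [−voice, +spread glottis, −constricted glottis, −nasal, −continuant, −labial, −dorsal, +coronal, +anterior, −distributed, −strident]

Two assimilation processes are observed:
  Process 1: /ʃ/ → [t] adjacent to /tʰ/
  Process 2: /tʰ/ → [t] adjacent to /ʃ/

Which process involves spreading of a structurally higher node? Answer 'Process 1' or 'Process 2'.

Process 1: the features that change are [continuant], [anterior], [distributed], [strident]; the minimal node is Cavity (depth 1).
In Process 2, [spread glottis] changes, so the minimal spreading node is [spread glottis] at depth 2.
Cavity (depth 1) sits above [spread glottis] (depth 2), making Process 1 the one with the higher spreading node.

Process 1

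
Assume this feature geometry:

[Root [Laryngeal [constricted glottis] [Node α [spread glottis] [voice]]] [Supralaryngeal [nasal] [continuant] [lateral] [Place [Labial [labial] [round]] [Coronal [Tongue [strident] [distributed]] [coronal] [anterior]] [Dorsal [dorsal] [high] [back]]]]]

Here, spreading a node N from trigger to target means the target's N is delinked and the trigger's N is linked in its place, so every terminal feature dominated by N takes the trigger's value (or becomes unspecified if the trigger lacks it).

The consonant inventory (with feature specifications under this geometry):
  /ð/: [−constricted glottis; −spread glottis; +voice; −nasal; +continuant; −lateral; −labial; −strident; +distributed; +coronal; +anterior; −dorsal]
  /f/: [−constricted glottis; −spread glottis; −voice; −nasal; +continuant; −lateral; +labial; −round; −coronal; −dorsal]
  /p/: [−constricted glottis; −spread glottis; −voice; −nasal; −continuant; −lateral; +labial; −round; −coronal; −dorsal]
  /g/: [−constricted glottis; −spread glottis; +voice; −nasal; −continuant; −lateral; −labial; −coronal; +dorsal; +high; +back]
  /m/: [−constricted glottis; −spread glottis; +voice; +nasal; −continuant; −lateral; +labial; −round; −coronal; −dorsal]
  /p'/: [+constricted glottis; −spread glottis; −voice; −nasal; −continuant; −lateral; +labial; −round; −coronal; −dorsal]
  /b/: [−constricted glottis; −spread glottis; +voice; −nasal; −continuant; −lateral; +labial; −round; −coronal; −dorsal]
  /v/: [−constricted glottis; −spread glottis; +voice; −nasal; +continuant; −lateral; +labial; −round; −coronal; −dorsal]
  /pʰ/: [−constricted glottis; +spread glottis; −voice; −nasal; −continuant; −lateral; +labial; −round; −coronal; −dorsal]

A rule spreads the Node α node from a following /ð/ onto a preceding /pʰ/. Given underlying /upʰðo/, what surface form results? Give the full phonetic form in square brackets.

[ubðo]

Terminals under Node α in this geometry: [spread glottis], [voice].
The target acquires /ð/'s values for everything under Node α — [−spread glottis], [+voice] — while keeping its own [constricted glottis], [nasal], [continuant], ….
Among the inventory, only /b/ has exactly this specification, giving the surface form [ubðo].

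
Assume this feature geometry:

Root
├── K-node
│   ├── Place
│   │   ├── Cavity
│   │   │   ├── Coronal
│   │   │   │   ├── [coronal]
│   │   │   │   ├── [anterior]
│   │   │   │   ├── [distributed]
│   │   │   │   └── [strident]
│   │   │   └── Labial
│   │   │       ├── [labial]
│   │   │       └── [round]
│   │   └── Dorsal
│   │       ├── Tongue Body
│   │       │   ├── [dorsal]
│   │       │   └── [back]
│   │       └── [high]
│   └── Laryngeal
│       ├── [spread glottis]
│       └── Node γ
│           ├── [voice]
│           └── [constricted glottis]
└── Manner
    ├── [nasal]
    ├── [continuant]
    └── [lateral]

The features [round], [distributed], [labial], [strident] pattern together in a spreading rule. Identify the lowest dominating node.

[round] lies under Labial (below K-node).
[distributed]: Root → K-node → Place → Cavity → Coronal → [distributed].
[labial] lies under Labial (below K-node).
[strident] lies under Coronal (below K-node).
The listed terminals split across distinct daughters of Cavity, so Cavity itself is the smallest node containing them all.

Cavity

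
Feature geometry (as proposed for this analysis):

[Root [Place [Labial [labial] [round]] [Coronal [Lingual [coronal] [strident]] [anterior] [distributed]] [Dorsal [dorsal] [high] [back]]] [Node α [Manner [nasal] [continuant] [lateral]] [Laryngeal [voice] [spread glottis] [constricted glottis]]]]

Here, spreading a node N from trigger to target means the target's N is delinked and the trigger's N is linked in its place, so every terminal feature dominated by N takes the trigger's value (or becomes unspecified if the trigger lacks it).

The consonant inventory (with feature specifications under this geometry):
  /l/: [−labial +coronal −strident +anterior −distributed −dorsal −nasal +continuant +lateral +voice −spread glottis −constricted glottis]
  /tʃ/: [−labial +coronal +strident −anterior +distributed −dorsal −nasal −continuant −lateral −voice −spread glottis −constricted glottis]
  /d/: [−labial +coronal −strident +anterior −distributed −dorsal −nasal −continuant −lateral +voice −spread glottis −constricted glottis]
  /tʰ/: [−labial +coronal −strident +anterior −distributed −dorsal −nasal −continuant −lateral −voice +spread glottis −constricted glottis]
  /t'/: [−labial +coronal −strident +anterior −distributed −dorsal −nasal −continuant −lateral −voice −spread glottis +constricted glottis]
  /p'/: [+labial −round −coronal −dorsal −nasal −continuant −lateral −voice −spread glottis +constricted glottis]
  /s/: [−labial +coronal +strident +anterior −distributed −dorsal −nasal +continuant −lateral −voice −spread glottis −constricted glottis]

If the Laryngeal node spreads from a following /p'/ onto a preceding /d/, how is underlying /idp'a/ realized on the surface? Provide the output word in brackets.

[it'p'a]

The Laryngeal node dominates the terminals [voice], [spread glottis], [constricted glottis].
Spreading Laryngeal from /p'/ onto /d/ replaces those values with /p'/'s: [−voice], [−spread glottis], [+constricted glottis]. Features outside Laryngeal ([labial], [coronal], [strident], …) stay as in /d/.
This feature bundle is that of [t'], so /idp'a/ surfaces as [it'p'a].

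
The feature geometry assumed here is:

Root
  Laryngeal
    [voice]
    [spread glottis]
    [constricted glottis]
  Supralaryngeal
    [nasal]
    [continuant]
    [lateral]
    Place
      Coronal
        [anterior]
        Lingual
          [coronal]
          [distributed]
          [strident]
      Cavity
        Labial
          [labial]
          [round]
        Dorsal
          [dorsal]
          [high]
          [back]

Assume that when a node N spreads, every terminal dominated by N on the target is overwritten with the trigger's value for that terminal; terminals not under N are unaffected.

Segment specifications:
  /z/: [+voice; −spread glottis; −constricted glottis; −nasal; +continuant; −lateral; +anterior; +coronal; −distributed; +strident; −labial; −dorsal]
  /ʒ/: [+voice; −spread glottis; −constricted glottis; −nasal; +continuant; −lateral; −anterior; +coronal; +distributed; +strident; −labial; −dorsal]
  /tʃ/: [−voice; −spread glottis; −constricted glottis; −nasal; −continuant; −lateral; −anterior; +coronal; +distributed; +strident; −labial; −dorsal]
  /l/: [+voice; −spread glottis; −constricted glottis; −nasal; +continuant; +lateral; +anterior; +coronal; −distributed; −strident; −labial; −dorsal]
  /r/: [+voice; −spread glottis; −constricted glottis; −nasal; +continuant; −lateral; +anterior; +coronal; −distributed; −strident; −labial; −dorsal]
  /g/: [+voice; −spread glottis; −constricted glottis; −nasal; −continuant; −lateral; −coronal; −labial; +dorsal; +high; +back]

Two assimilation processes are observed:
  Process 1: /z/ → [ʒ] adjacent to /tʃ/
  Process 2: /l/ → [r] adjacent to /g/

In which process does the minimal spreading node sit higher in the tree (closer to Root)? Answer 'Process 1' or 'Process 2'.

Process 2

Process 1 alters [anterior], [distributed]; the lowest common ancestor is Coronal (depth 3 from Root).
In Process 2, [lateral] changes, so the minimal spreading node is [lateral] at depth 2.
[lateral] (depth 2) sits above Coronal (depth 3), making Process 2 the one with the higher spreading node.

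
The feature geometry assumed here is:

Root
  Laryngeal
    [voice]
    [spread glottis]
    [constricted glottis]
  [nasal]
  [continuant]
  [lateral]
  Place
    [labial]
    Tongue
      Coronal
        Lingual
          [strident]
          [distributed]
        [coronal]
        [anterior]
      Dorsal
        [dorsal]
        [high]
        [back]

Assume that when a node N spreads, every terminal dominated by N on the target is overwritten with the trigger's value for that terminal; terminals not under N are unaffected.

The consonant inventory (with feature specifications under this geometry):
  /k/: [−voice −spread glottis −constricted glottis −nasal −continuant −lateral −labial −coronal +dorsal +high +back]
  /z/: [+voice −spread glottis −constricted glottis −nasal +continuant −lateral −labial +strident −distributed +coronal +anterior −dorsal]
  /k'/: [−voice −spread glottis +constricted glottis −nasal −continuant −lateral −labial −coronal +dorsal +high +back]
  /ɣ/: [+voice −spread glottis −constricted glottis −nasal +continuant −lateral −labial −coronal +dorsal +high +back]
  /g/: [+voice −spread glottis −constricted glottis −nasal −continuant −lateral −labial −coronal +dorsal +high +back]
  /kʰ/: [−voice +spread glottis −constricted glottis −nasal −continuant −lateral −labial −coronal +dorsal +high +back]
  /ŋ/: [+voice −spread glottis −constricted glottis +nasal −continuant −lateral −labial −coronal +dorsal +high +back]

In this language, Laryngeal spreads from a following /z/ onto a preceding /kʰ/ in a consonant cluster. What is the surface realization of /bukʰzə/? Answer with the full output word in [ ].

[bugzə]

The Laryngeal node dominates the terminals [voice], [spread glottis], [constricted glottis].
Spreading Laryngeal from /z/ onto /kʰ/ replaces those values with /z/'s: [+voice], [−spread glottis], [−constricted glottis]. Features outside Laryngeal ([nasal], [continuant], [lateral], …) stay as in /kʰ/.
This feature bundle is that of [g], so /bukʰzə/ surfaces as [bugzə].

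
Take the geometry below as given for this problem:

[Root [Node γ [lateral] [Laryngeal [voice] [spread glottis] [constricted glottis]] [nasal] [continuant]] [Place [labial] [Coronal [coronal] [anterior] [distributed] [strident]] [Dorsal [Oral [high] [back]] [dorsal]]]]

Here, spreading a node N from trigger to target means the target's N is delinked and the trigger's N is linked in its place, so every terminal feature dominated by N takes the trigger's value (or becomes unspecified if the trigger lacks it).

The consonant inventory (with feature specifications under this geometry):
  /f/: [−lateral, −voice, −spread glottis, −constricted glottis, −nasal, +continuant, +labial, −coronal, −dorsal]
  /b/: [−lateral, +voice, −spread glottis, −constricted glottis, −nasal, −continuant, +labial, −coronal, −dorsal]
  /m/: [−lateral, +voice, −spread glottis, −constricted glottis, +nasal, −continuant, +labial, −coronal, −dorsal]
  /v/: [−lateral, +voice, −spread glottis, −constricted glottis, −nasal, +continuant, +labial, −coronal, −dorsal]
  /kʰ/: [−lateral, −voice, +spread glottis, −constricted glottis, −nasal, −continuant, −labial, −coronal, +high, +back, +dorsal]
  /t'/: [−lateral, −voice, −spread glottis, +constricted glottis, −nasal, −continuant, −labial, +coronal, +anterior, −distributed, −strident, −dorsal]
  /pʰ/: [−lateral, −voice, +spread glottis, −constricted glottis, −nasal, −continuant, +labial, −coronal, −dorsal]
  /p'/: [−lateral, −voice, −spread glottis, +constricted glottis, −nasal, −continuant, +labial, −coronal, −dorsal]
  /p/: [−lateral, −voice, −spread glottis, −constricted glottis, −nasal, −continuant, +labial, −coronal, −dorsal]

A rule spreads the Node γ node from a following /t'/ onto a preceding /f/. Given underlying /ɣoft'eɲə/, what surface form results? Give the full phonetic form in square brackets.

The Node γ node dominates the terminals [lateral], [voice], [spread glottis], [constricted glottis], [nasal], [continuant].
After delinking /f/'s Node γ and linking /t'/'s, the affected terminals become [−lateral], [−voice], [−spread glottis], [+constricted glottis], [−nasal], [−continuant]; [labial], [coronal], [dorsal] (outside Node γ) are retained from /f/.
The resulting bundle matches /p'/ in the inventory; substituting it for /f/ gives [ɣop't'eɲə].

[ɣop't'eɲə]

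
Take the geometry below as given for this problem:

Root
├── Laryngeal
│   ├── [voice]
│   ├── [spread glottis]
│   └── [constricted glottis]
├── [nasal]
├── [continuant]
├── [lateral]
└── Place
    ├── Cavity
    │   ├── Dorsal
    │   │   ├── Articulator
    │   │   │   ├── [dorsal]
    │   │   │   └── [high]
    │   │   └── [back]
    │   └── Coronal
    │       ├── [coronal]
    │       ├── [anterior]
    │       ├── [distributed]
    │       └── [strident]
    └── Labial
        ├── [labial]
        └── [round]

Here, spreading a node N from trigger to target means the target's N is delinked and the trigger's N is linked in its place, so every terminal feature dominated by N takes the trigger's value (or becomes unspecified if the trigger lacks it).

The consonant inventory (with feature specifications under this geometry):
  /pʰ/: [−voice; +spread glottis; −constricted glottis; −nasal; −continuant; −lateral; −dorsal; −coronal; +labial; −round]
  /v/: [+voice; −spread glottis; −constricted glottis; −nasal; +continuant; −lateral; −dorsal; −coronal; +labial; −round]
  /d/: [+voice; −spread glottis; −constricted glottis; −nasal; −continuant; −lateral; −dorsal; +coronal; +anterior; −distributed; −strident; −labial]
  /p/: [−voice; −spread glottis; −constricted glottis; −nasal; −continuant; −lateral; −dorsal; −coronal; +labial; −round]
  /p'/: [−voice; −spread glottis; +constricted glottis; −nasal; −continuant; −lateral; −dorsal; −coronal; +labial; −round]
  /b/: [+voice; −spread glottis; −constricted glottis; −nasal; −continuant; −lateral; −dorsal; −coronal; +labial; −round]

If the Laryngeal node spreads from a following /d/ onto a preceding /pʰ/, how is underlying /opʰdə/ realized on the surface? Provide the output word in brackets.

Terminals under Laryngeal in this geometry: [voice], [spread glottis], [constricted glottis].
Spreading Laryngeal from /d/ onto /pʰ/ replaces those values with /d/'s: [+voice], [−spread glottis], [−constricted glottis]. Features outside Laryngeal ([nasal], [continuant], [lateral], …) stay as in /pʰ/.
The resulting bundle matches /b/ in the inventory; substituting it for /pʰ/ gives [obdə].

[obdə]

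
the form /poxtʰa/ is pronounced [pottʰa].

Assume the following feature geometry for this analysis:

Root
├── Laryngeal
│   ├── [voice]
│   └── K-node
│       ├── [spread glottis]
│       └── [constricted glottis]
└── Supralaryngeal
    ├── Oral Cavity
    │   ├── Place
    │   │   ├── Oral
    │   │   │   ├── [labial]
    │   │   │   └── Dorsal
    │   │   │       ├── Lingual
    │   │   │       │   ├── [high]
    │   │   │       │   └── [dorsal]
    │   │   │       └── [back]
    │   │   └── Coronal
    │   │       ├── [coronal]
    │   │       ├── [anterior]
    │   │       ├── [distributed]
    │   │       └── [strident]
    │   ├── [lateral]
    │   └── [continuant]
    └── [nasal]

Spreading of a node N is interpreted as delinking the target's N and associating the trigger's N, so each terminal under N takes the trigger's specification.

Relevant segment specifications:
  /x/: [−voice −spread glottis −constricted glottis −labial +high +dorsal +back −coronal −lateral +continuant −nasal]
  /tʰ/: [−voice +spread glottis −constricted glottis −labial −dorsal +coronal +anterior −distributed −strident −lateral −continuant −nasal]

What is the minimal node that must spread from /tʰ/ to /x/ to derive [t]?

Feature comparison: [continuant], [coronal], [anterior], [distributed], [strident], [dorsal], [high], [back] differ between /x/ and [t]; the remaining terminals match.
Tracing each changed feature up the tree, the paths first meet at Oral Cavity; any lower node misses at least one of them.
Delinking /x/'s Oral Cavity and associating /tʰ/'s Oral Cavity gives precisely the feature bundle of [t].
[spread glottis], a feature on which the two segments disagree outside Oral Cavity, is unchanged — nothing dominating it spread, and Oral Cavity is the minimal sufficient constituent.

Oral Cavity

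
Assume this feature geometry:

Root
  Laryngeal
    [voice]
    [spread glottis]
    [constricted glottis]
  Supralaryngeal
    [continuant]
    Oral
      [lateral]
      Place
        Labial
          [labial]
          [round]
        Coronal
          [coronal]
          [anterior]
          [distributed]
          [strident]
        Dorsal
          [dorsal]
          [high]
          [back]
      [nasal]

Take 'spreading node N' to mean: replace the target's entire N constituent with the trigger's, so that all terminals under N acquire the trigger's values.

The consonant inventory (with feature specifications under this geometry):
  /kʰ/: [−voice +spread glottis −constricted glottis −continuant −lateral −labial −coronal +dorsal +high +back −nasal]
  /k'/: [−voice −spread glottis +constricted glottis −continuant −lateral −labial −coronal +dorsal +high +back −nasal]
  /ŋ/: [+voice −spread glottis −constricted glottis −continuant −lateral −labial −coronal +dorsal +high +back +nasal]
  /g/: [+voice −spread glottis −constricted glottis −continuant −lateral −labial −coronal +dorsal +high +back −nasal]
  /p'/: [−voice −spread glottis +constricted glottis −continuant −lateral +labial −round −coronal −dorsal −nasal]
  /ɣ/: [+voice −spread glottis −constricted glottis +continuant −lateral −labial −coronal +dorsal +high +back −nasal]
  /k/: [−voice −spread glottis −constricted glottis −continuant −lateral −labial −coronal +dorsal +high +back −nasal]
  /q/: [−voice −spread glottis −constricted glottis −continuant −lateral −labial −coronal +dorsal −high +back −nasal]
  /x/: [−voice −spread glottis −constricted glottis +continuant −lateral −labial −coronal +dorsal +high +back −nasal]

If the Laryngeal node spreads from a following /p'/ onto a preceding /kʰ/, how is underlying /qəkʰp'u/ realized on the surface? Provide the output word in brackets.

[qək'p'u]

Laryngeal immediately or transitively dominates [voice], [spread glottis], [constricted glottis].
The target acquires /p'/'s values for everything under Laryngeal — [−voice], [−spread glottis], [+constricted glottis] — while keeping its own [continuant], [lateral], [labial], ….
The resulting bundle matches /k'/ in the inventory; substituting it for /kʰ/ gives [qək'p'u].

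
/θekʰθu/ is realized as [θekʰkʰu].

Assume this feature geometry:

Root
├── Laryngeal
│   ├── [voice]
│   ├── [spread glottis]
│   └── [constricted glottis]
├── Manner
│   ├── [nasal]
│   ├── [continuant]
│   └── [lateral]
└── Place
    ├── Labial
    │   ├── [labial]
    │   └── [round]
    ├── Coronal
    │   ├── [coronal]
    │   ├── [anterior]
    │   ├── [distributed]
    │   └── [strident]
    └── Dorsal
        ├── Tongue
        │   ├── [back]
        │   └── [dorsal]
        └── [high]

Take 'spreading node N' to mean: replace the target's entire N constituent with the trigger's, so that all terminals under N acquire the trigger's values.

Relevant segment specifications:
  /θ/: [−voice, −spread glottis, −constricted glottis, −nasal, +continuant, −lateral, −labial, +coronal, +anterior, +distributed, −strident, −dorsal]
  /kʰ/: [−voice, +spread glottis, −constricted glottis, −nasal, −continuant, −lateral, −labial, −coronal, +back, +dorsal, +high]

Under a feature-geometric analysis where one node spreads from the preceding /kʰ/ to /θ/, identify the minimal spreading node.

Root

Comparing /θ/ with its surface form [kʰ], the features that change are [spread glottis], [continuant], [coronal], [anterior], [distributed], [strident], [dorsal], [high], [back].
The smallest constituent containing every changed terminal is Root — each of its daughters lacks at least one of the affected features.
Delinking /θ/'s Root and associating /kʰ/'s Root gives precisely the feature bundle of [kʰ].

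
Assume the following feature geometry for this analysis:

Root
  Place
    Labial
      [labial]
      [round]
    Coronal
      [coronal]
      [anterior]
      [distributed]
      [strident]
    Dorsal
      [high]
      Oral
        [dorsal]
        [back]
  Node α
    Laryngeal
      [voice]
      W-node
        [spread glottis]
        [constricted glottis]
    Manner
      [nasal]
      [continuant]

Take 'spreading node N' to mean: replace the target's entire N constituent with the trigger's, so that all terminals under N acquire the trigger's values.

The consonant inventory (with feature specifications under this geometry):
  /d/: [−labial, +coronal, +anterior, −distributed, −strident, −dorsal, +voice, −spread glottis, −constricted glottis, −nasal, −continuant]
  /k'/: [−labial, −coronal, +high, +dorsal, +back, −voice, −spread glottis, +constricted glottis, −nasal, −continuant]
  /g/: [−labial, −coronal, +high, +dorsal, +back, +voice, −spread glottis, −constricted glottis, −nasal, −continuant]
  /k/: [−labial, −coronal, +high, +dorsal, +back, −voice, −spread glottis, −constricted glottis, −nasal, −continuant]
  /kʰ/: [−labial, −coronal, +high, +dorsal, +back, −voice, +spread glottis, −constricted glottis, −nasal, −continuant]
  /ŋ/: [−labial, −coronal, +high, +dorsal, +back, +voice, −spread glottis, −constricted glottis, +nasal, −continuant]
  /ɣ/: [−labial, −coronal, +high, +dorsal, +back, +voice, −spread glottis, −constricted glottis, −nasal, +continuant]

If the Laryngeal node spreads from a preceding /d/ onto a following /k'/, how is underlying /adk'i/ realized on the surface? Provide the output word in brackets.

[adgi]

The Laryngeal node dominates the terminals [voice], [spread glottis], [constricted glottis].
Spreading Laryngeal from /d/ onto /k'/ replaces those values with /d/'s: [+voice], [−spread glottis], [−constricted glottis]. Features outside Laryngeal ([labial], [coronal], [high], …) stay as in /k'/.
This feature bundle is that of [g], so /adk'i/ surfaces as [adgi].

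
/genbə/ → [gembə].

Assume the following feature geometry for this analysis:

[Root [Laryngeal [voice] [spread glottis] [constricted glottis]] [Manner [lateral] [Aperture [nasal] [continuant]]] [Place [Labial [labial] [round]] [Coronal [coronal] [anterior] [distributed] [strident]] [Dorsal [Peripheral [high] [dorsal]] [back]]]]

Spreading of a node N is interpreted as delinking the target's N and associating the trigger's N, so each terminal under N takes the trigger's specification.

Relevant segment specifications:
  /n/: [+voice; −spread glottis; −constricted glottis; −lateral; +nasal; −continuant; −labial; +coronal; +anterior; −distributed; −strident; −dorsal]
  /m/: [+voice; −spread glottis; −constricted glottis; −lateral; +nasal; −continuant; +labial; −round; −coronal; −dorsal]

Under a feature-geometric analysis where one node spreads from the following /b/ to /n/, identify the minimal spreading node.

Place

/n/ and [m] differ in [labial], [round], [coronal], [anterior], [distributed], [strident]; every other specified feature is identical.
The smallest constituent containing every changed terminal is Place — each of its daughters lacks at least one of the affected features.
Spreading Place from /b/ overwrites each of those terminals with /b/'s values, yielding exactly [m].
[nasal] — on which /b/ differs from /n/ — is unchanged, so Root cannot have spread; the constituent is no larger than Place.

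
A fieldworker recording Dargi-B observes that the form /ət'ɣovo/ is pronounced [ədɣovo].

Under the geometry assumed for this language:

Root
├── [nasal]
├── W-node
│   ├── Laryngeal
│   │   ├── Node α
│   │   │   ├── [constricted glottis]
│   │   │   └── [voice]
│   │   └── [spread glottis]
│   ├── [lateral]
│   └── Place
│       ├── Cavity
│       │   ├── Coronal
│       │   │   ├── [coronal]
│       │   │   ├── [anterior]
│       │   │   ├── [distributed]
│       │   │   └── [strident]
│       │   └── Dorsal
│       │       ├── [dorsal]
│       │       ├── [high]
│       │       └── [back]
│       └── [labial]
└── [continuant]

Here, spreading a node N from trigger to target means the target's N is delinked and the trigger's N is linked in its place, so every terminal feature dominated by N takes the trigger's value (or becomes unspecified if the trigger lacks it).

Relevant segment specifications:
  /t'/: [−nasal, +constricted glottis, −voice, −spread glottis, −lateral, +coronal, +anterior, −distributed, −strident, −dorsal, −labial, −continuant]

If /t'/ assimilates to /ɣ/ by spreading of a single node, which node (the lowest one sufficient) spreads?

Node α

Feature comparison: [voice], [constricted glottis] differ between /t'/ and [d]; the remaining terminals match.
These terminals are all dominated by Node α, and no proper subconstituent of Node α covers them all; Node α is their lowest common ancestor.
Delinking /t'/'s Node α and associating /ɣ/'s Node α gives precisely the feature bundle of [d].
Features on which the two segments disagree outside Node α, such as [continuant], [coronal], are unchanged — nothing dominating them spread, and Node α is the minimal sufficient constituent.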